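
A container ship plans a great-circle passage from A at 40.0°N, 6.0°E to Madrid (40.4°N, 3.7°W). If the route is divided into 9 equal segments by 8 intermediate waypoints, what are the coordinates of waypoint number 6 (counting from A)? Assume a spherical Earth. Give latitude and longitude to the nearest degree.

The haversine formula gives a central angle δ ≈ 0.129 rad (7.4°) between the endpoints.
Interpolate at f = 6/9 with slerp weights a = sin((1−f)δ)/sin δ ≈ 0.334, b = sin(fδ)/sin δ ≈ 0.668.
p = a·p₁ + b·p₂ ≈ (0.762, -0.006, 0.648); φ = arcsin(p_z) ≈ 40.36°, λ = atan2(p_y, p_x) ≈ -0.46°.

≈ 40°N, 0°E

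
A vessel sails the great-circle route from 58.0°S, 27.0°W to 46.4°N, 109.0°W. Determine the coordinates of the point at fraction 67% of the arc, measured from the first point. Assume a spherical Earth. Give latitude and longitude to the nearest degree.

Convert each endpoint to a unit vector on the sphere (x = cos φ cos λ, y = cos φ sin λ, z = sin φ).
The central angle between the endpoints is δ = arccos(p₁·p₂) ≈ 2.169 rad (124.3°).
Interpolate at f = 0.67 with slerp weights a = sin((1−f)δ)/sin δ ≈ 0.794, b = sin(fδ)/sin δ ≈ 1.202.
p = a·p₁ + b·p₂ ≈ (0.105, -0.975, 0.197); φ = arcsin(p_z) ≈ 11.35°, λ = atan2(p_y, p_x) ≈ -83.84°.

≈ 11°N, 84°W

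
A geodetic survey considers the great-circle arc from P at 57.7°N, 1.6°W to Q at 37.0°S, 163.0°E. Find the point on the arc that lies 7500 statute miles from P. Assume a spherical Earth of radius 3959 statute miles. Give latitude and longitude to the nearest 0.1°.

≈ 9.0°N, 147.1°E

Write both endpoints as unit vectors p₁, p₂ with components (cos φ cos λ, cos φ sin λ, sin φ).
The central angle between the endpoints is δ = arccos(p₁·p₂) ≈ 2.739 rad (156.9°). The total great-circle distance is δ·R ≈ 2.739 × 3959 ≈ 10844 mi, so the target fraction is f = 7500/10844 ≈ 0.692.
Interpolate at f ≈ 0.692 with slerp weights a = sin((1−f)δ)/sin δ ≈ 1.909, b = sin(fδ)/sin δ ≈ 2.421.
p = a·p₁ + b·p₂ ≈ (-0.829, 0.537, 0.157); φ = arcsin(p_z) ≈ 9.04°, λ = atan2(p_y, p_x) ≈ 147.08°.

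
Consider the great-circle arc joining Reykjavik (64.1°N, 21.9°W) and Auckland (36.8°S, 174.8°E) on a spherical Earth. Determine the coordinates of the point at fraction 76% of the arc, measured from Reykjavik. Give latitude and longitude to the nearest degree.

≈ (2°S, 176°W)

Write both endpoints as unit vectors p₁, p₂ with components (cos φ cos λ, cos φ sin λ, sin φ).
The central angle between the endpoints is δ = arccos(p₁·p₂) ≈ 2.634 rad (150.9°).
Interpolate at f = 0.76 with slerp weights a = sin((1−f)δ)/sin δ ≈ 1.215, b = sin(fδ)/sin δ ≈ 1.869.
p = a·p₁ + b·p₂ ≈ (-0.998, -0.062, -0.026); φ = arcsin(p_z) ≈ -1.50°, λ = atan2(p_y, p_x) ≈ -176.42°.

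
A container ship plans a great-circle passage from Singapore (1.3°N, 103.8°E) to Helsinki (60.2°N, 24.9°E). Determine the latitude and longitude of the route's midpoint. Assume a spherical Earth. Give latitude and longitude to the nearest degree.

≈ (37°N, 80°E)

Write both endpoints as unit vectors p₁, p₂ with components (cos φ cos λ, cos φ sin λ, sin φ).
The central angle between the endpoints is δ = arccos(p₁·p₂) ≈ 1.455 rad (83.4°).
Interpolate at f = 1/2 with slerp weights a = sin((1−f)δ)/sin δ ≈ 0.670, b = sin(fδ)/sin δ ≈ 0.670.
p = a·p₁ + b·p₂ ≈ (0.142, 0.790, 0.596); φ = arcsin(p_z) ≈ 36.60°, λ = atan2(p_y, p_x) ≈ 79.80°.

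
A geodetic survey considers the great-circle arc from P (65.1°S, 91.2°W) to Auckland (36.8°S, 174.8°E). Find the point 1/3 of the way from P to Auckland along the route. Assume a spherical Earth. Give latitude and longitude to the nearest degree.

Write both endpoints as unit vectors p₁, p₂ with components (cos φ cos λ, cos φ sin λ, sin φ).
The central angle between the endpoints is δ = arccos(p₁·p₂) ≈ 1.024 rad (58.7°).
Interpolate at f = 1/3 with slerp weights a = sin((1−f)δ)/sin δ ≈ 0.739, b = sin(fδ)/sin δ ≈ 0.392.
p = a·p₁ + b·p₂ ≈ (-0.319, -0.282, -0.905); φ = arcsin(p_z) ≈ -64.78°, λ = atan2(p_y, p_x) ≈ -138.48°.

≈ (65°S, 138°W)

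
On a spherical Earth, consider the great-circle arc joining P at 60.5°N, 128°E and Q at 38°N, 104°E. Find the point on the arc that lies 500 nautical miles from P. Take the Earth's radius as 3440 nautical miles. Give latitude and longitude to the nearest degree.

≈ 54°N, 118°E

Write both endpoints as unit vectors p₁, p₂ with components (cos φ cos λ, cos φ sin λ, sin φ).
The central angle between the endpoints is δ = arccos(p₁·p₂) ≈ 0.473 rad (27.1°). The total great-circle distance is δ·R ≈ 0.473 × 3440 ≈ 1626 nmi, so the target fraction is f = 500/1626 ≈ 0.307.
Interpolate at f ≈ 0.307 with slerp weights a = sin((1−f)δ)/sin δ ≈ 0.706, b = sin(fδ)/sin δ ≈ 0.318.
p = a·p₁ + b·p₂ ≈ (-0.275, 0.517, 0.811); φ = arcsin(p_z) ≈ 54.15°, λ = atan2(p_y, p_x) ≈ 117.98°.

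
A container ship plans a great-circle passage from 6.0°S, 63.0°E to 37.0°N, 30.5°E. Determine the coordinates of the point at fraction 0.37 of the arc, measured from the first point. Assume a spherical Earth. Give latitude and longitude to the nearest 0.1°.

≈ 10.4°N, 52.5°E

Write both endpoints as unit vectors p₁, p₂ with components (cos φ cos λ, cos φ sin λ, sin φ).
The central angle between the endpoints is δ = arccos(p₁·p₂) ≈ 0.919 rad (52.6°).
Interpolate at f = 0.37 with slerp weights a = sin((1−f)δ)/sin δ ≈ 0.688, b = sin(fδ)/sin δ ≈ 0.419.
p = a·p₁ + b·p₂ ≈ (0.599, 0.780, 0.181); φ = arcsin(p_z) ≈ 10.40°, λ = atan2(p_y, p_x) ≈ 52.46°.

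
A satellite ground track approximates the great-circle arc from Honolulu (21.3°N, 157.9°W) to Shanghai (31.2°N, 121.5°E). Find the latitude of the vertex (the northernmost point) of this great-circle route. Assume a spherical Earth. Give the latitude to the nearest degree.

≈ 34°N

The great circle lies in the plane with unit normal n̂ = (p₁ × p₂)/|p₁ × p₂|.
Here n̂_z ≈ -0.829; the vertex latitude is φ_max = arccos|n̂_z| ≈ 34.0°.
Check via Clairaut: cos φ_max = |cos φ₁| · sin C = cos(21.3°)·sin(62.9°) ≈ 0.829, again giving ≈ 34.0°.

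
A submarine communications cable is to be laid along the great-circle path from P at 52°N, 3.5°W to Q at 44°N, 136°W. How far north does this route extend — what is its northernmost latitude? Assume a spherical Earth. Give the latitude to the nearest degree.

The great circle lies in the plane with unit normal n̂ = (p₁ × p₂)/|p₁ × p₂|.
Here n̂_z ≈ -0.337; the vertex latitude is φ_max = arccos|n̂_z| ≈ 70.3°.
Check via Clairaut: cos φ_max = |cos φ₁| · sin C = cos(52.0°)·sin(33.2°) ≈ 0.337, again giving ≈ 70.3°.

≈ 70°N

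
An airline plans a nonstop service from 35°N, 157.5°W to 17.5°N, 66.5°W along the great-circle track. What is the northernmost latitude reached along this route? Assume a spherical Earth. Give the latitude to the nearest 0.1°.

The great circle lies in the plane with unit normal n̂ = (p₁ × p₂)/|p₁ × p₂|.
Here n̂_z ≈ +0.791; the vertex latitude is φ_max = arccos|n̂_z| ≈ 37.7°.
Check via Clairaut: cos φ_max = |cos φ₁| · sin C = cos(35.0°)·sin(75.0°) ≈ 0.791, again giving ≈ 37.7°.

≈ 37.7°N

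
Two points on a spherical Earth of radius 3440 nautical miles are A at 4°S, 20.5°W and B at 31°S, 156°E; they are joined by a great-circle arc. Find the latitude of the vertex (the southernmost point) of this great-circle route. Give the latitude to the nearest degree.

≈ 85°S

The great circle lies in the plane with unit normal n̂ = (p₁ × p₂)/|p₁ × p₂|.
Here n̂_z ≈ +0.091; the vertex latitude is φ_max = arccos|n̂_z| ≈ 84.8°.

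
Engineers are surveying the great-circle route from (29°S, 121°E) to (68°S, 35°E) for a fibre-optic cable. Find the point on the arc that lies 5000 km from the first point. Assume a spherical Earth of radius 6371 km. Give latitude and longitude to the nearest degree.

Convert each endpoint to a unit vector on the sphere (x = cos φ cos λ, y = cos φ sin λ, z = sin φ).
The central angle between the endpoints is δ = arccos(p₁·p₂) ≈ 1.079 rad (61.8°). The total great-circle distance is δ·R ≈ 1.079 × 6371 ≈ 6873 km, so the target fraction is f = 5000/6873 ≈ 0.727.
Interpolate at f ≈ 0.727 with slerp weights a = sin((1−f)δ)/sin δ ≈ 0.329, b = sin(fδ)/sin δ ≈ 0.802.
p = a·p₁ + b·p₂ ≈ (0.098, 0.419, -0.903); φ = arcsin(p_z) ≈ -64.53°, λ = atan2(p_y, p_x) ≈ 76.84°.

≈ (65°S, 77°E)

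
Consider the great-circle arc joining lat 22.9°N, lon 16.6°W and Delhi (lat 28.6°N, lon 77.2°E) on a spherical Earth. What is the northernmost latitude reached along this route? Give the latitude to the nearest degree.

≈ 35°N

The great circle lies in the plane with unit normal n̂ = (p₁ × p₂)/|p₁ × p₂|.
Here n̂_z ≈ +0.814; the vertex latitude is φ_max = arccos|n̂_z| ≈ 35.5°.
Check via Clairaut: cos φ_max = |cos φ₁| · sin C = cos(22.9°)·sin(62.1°) ≈ 0.814, again giving ≈ 35.5°.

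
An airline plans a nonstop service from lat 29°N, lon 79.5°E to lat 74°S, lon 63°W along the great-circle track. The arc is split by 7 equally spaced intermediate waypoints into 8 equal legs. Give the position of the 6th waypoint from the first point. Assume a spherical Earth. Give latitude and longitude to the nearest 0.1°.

≈ lat 66.0°S, lon 46.6°E

The haversine formula gives a central angle δ ≈ 2.288 rad (131.1°) between the endpoints.
Interpolate at f = 6/8 with slerp weights a = sin((1−f)δ)/sin δ ≈ 0.718, b = sin(fδ)/sin δ ≈ 1.313.
p = a·p₁ + b·p₂ ≈ (0.279, 0.295, -0.914); φ = arcsin(p_z) ≈ -66.04°, λ = atan2(p_y, p_x) ≈ 46.64°.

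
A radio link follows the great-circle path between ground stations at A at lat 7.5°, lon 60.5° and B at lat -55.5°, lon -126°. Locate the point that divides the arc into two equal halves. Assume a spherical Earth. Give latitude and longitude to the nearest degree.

From cos δ = sin φ₁ sin φ₂ + cos φ₁ cos φ₂ cos Δλ, the central angle is δ ≈ 2.299 rad (131.7°).
Interpolate at f = 1/2 with slerp weights a = sin((1−f)δ)/sin δ ≈ 1.223, b = sin(fδ)/sin δ ≈ 1.223.
p = a·p₁ + b·p₂ ≈ (0.190, 0.495, -0.848); φ = arcsin(p_z) ≈ -58.00°, λ = atan2(p_y, p_x) ≈ 69.01°.

≈ lat -58°, lon 69°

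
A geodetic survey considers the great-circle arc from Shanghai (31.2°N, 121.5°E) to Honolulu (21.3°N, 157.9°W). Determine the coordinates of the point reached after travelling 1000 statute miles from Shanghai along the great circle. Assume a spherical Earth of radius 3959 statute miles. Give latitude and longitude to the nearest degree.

From cos δ = sin φ₁ sin φ₂ + cos φ₁ cos φ₂ cos Δλ, the central angle is δ ≈ 1.247 rad (71.4°). The total great-circle distance is δ·R ≈ 1.247 × 3959 ≈ 4936 mi, so the target fraction is f = 1000/4936 ≈ 0.203.
Interpolate at f ≈ 0.203 with slerp weights a = sin((1−f)δ)/sin δ ≈ 0.884, b = sin(fδ)/sin δ ≈ 0.264.
p = a·p₁ + b·p₂ ≈ (-0.623, 0.553, 0.554); φ = arcsin(p_z) ≈ 33.63°, λ = atan2(p_y, p_x) ≈ 138.42°.

≈ 34°N, 138°E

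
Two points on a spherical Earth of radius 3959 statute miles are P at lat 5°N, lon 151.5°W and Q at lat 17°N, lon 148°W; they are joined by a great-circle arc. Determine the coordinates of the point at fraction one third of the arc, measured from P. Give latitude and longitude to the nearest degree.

The haversine formula gives a central angle δ ≈ 0.218 rad (12.5°) between the endpoints.
Interpolate at f = 1/3 with slerp weights a = sin((1−f)δ)/sin δ ≈ 0.670, b = sin(fδ)/sin δ ≈ 0.336.
p = a·p₁ + b·p₂ ≈ (-0.858, -0.488, 0.157); φ = arcsin(p_z) ≈ 9.00°, λ = atan2(p_y, p_x) ≈ -150.36°.

≈ lat 9°N, lon 150°W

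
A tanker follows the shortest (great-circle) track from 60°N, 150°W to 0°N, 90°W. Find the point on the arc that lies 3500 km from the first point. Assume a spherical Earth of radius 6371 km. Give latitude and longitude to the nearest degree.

Write both endpoints as unit vectors p₁, p₂ with components (cos φ cos λ, cos φ sin λ, sin φ).
The central angle between the endpoints is δ = arccos(p₁·p₂) ≈ 1.318 rad (75.5°). The total great-circle distance is δ·R ≈ 1.318 × 6371 ≈ 8398 km, so the target fraction is f = 3500/8398 ≈ 0.417.
Interpolate at f ≈ 0.417 with slerp weights a = sin((1−f)δ)/sin δ ≈ 0.718, b = sin(fδ)/sin δ ≈ 0.539.
p = a·p₁ + b·p₂ ≈ (-0.311, -0.719, 0.622); φ = arcsin(p_z) ≈ 38.45°, λ = atan2(p_y, p_x) ≈ -113.39°.

≈ 38°N, 113°W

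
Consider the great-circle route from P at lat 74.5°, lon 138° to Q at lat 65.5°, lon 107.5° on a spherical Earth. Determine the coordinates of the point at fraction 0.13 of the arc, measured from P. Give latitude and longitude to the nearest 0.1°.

≈ lat 73.7°, lon 132.4°

From cos δ = sin φ₁ sin φ₂ + cos φ₁ cos φ₂ cos Δλ, the central angle is δ ≈ 0.236 rad (13.5°).
Interpolate at f = 0.13 with slerp weights a = sin((1−f)δ)/sin δ ≈ 0.872, b = sin(fδ)/sin δ ≈ 0.131.
p = a·p₁ + b·p₂ ≈ (-0.190, 0.208, 0.960); φ = arcsin(p_z) ≈ 73.66°, λ = atan2(p_y, p_x) ≈ 132.37°.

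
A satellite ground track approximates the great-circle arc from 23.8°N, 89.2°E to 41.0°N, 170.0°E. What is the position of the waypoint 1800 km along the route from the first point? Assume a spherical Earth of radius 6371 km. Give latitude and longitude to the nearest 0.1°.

The haversine formula gives a central angle δ ≈ 1.186 rad (68.0°) between the endpoints. The total great-circle distance is δ·R ≈ 1.186 × 6371 ≈ 7558 km, so the target fraction is f = 1800/7558 ≈ 0.238.
Interpolate at f ≈ 0.238 with slerp weights a = sin((1−f)δ)/sin δ ≈ 0.848, b = sin(fδ)/sin δ ≈ 0.301.
p = a·p₁ + b·p₂ ≈ (-0.213, 0.815, 0.539); φ = arcsin(p_z) ≈ 32.64°, λ = atan2(p_y, p_x) ≈ 104.63°.

≈ 32.6°N, 104.6°E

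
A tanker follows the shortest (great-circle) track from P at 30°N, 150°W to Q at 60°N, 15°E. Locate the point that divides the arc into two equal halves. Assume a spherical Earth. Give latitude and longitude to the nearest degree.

Write both endpoints as unit vectors p₁, p₂ with components (cos φ cos λ, cos φ sin λ, sin φ).
The central angle between the endpoints is δ = arccos(p₁·p₂) ≈ 1.556 rad (89.2°).
Interpolate at f = 1/2 with slerp weights a = sin((1−f)δ)/sin δ ≈ 0.702, b = sin(fδ)/sin δ ≈ 0.702.
p = a·p₁ + b·p₂ ≈ (-0.187, -0.213, 0.959); φ = arcsin(p_z) ≈ 73.51°, λ = atan2(p_y, p_x) ≈ -131.33°.

≈ 74°N, 131°W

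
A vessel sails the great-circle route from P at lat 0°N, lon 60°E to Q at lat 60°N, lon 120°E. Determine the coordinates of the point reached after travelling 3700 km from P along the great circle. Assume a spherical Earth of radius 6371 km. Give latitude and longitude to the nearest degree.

Convert each endpoint to a unit vector on the sphere (x = cos φ cos λ, y = cos φ sin λ, z = sin φ).
The central angle between the endpoints is δ = arccos(p₁·p₂) ≈ 1.318 rad (75.5°). The total great-circle distance is δ·R ≈ 1.318 × 6371 ≈ 8398 km, so the target fraction is f = 3700/8398 ≈ 0.441.
Interpolate at f ≈ 0.441 with slerp weights a = sin((1−f)δ)/sin δ ≈ 0.694, b = sin(fδ)/sin δ ≈ 0.567.
p = a·p₁ + b·p₂ ≈ (0.206, 0.847, 0.491); φ = arcsin(p_z) ≈ 29.39°, λ = atan2(p_y, p_x) ≈ 76.36°.

≈ lat 29°N, lon 76°E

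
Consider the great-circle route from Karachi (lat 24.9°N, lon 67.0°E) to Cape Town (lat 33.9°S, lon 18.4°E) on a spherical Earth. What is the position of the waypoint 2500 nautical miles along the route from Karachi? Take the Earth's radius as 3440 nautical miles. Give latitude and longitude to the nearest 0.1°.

≈ lat 8.4°S, lon 41.3°E

From cos δ = sin φ₁ sin φ₂ + cos φ₁ cos φ₂ cos Δλ, the central angle is δ ≈ 1.305 rad (74.7°). The total great-circle distance is δ·R ≈ 1.305 × 3440 ≈ 4488 nmi, so the target fraction is f = 2500/4488 ≈ 0.557.
Interpolate at f ≈ 0.557 with slerp weights a = sin((1−f)δ)/sin δ ≈ 0.566, b = sin(fδ)/sin δ ≈ 0.689.
p = a·p₁ + b·p₂ ≈ (0.743, 0.653, -0.146); φ = arcsin(p_z) ≈ -8.38°, λ = atan2(p_y, p_x) ≈ 41.32°.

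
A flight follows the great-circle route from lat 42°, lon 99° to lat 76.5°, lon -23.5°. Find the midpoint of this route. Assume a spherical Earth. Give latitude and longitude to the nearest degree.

The haversine formula gives a central angle δ ≈ 0.980 rad (56.1°) between the endpoints.
Interpolate at f = 1/2 with slerp weights a = sin((1−f)δ)/sin δ ≈ 0.567, b = sin(fδ)/sin δ ≈ 0.567.
p = a·p₁ + b·p₂ ≈ (0.055, 0.363, 0.930); φ = arcsin(p_z) ≈ 68.45°, λ = atan2(p_y, p_x) ≈ 81.32°.

≈ lat 68°, lon 81°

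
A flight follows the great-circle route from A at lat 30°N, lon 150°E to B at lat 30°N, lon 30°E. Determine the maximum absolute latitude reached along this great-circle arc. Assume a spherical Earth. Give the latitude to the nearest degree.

The great circle lies in the plane with unit normal n̂ = (p₁ × p₂)/|p₁ × p₂|.
Here n̂_z ≈ -0.655; the vertex latitude is φ_max = arccos|n̂_z| ≈ 49.1°.
Check via Clairaut: cos φ_max = |cos φ₁| · sin C = cos(30.0°)·sin(49.1°) ≈ 0.655, again giving ≈ 49.1°.

≈ 49°N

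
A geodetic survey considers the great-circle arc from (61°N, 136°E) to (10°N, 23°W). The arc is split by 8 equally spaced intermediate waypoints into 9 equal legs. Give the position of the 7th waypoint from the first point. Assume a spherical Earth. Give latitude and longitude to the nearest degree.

≈ (33°N, 18°W)

Convert each endpoint to a unit vector on the sphere (x = cos φ cos λ, y = cos φ sin λ, z = sin φ).
The central angle between the endpoints is δ = arccos(p₁·p₂) ≈ 1.869 rad (107.1°).
Interpolate at f = 7/9 with slerp weights a = sin((1−f)δ)/sin δ ≈ 0.422, b = sin(fδ)/sin δ ≈ 1.039.
p = a·p₁ + b·p₂ ≈ (0.795, -0.258, 0.550); φ = arcsin(p_z) ≈ 33.34°, λ = atan2(p_y, p_x) ≈ -17.96°.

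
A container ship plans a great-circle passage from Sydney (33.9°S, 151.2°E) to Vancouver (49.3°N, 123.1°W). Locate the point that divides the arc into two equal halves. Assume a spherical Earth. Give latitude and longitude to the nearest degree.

Convert each endpoint to a unit vector on the sphere (x = cos φ cos λ, y = cos φ sin λ, z = sin φ).
The central angle between the endpoints is δ = arccos(p₁·p₂) ≈ 1.963 rad (112.5°).
Interpolate at f = 1/2 with slerp weights a = sin((1−f)δ)/sin δ ≈ 0.900, b = sin(fδ)/sin δ ≈ 0.900.
p = a·p₁ + b·p₂ ≈ (-0.975, -0.132, 0.180); φ = arcsin(p_z) ≈ 10.39°, λ = atan2(p_y, p_x) ≈ -172.30°.

≈ 10°N, 172°W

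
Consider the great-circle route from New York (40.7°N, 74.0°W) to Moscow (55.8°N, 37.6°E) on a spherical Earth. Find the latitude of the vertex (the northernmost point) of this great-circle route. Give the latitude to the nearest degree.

The great circle lies in the plane with unit normal n̂ = (p₁ × p₂)/|p₁ × p₂|.
Here n̂_z ≈ +0.429; the vertex latitude is φ_max = arccos|n̂_z| ≈ 64.6°.
Check via Clairaut: cos φ_max = |cos φ₁| · sin C = cos(40.7°)·sin(34.4°) ≈ 0.429, again giving ≈ 64.6°.

≈ 65°N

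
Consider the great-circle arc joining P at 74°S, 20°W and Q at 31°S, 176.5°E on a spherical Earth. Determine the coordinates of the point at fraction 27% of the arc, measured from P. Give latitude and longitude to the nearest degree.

Convert each endpoint to a unit vector on the sphere (x = cos φ cos λ, y = cos φ sin λ, z = sin φ).
The central angle between the endpoints is δ = arccos(p₁·p₂) ≈ 1.299 rad (74.4°).
Interpolate at f = 0.27 with slerp weights a = sin((1−f)δ)/sin δ ≈ 0.843, b = sin(fδ)/sin δ ≈ 0.357.
p = a·p₁ + b·p₂ ≈ (-0.087, -0.061, -0.994); φ = arcsin(p_z) ≈ -83.92°, λ = atan2(p_y, p_x) ≈ -144.94°.

≈ 84°S, 145°W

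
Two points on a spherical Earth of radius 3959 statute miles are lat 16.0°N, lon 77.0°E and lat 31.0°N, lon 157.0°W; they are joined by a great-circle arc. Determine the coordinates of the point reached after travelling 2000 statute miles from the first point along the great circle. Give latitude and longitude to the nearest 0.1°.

The haversine formula gives a central angle δ ≈ 1.920 rad (110.0°) between the endpoints. The total great-circle distance is δ·R ≈ 1.920 × 3959 ≈ 7602 mi, so the target fraction is f = 2000/7602 ≈ 0.263.
Interpolate at f ≈ 0.263 with slerp weights a = sin((1−f)δ)/sin δ ≈ 1.051, b = sin(fδ)/sin δ ≈ 0.515.
p = a·p₁ + b·p₂ ≈ (-0.179, 0.812, 0.555); φ = arcsin(p_z) ≈ 33.72°, λ = atan2(p_y, p_x) ≈ 102.43°.

≈ lat 33.7°N, lon 102.4°E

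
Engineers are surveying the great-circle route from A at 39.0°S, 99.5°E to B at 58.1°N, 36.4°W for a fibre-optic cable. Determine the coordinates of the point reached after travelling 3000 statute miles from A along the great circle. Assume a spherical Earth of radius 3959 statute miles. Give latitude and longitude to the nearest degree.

≈ 3°S, 73°E

Convert each endpoint to a unit vector on the sphere (x = cos φ cos λ, y = cos φ sin λ, z = sin φ).
The central angle between the endpoints is δ = arccos(p₁·p₂) ≈ 2.548 rad (146.0°). The total great-circle distance is δ·R ≈ 2.548 × 3959 ≈ 10089 mi, so the target fraction is f = 3000/10089 ≈ 0.297.
Interpolate at f ≈ 0.297 with slerp weights a = sin((1−f)δ)/sin δ ≈ 1.746, b = sin(fδ)/sin δ ≈ 1.230.
p = a·p₁ + b·p₂ ≈ (0.299, 0.953, -0.055); φ = arcsin(p_z) ≈ -3.15°, λ = atan2(p_y, p_x) ≈ 72.57°.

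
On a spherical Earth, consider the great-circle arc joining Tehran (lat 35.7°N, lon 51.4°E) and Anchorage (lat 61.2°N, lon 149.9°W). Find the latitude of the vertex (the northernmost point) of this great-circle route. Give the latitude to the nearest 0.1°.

The great circle lies in the plane with unit normal n̂ = (p₁ × p₂)/|p₁ × p₂|.
Here n̂_z ≈ +0.144; the vertex latitude is φ_max = arccos|n̂_z| ≈ 81.7°.
Check via Clairaut: cos φ_max = |cos φ₁| · sin C = cos(35.7°)·sin(10.2°) ≈ 0.144, again giving ≈ 81.7°.

≈ 81.7°N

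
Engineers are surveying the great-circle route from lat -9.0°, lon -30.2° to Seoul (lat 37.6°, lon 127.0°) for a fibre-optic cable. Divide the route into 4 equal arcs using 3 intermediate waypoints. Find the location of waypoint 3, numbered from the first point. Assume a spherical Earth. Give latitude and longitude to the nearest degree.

≈ lat 57°, lon 80°

Write both endpoints as unit vectors p₁, p₂ with components (cos φ cos λ, cos φ sin λ, sin φ).
The central angle between the endpoints is δ = arccos(p₁·p₂) ≈ 2.527 rad (144.8°).
Interpolate at f = 3/4 with slerp weights a = sin((1−f)δ)/sin δ ≈ 1.024, b = sin(fδ)/sin δ ≈ 1.643.
p = a·p₁ + b·p₂ ≈ (0.090, 0.531, 0.842); φ = arcsin(p_z) ≈ 57.40°, λ = atan2(p_y, p_x) ≈ 80.35°.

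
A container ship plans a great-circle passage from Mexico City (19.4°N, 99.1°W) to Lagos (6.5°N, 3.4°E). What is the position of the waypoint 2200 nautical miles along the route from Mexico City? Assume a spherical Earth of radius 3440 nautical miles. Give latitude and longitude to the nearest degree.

Convert each endpoint to a unit vector on the sphere (x = cos φ cos λ, y = cos φ sin λ, z = sin φ).
The central angle between the endpoints is δ = arccos(p₁·p₂) ≈ 1.737 rad (99.5°). The total great-circle distance is δ·R ≈ 1.737 × 3440 ≈ 5975 nmi, so the target fraction is f = 2200/5975 ≈ 0.368.
Interpolate at f ≈ 0.368 with slerp weights a = sin((1−f)δ)/sin δ ≈ 0.902, b = sin(fδ)/sin δ ≈ 0.605.
p = a·p₁ + b·p₂ ≈ (0.466, -0.805, 0.368); φ = arcsin(p_z) ≈ 21.61°, λ = atan2(p_y, p_x) ≈ -59.95°.

≈ 22°N, 60°W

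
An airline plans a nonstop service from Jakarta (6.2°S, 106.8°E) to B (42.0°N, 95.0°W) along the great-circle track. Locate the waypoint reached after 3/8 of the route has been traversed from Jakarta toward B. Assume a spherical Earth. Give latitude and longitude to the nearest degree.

From cos δ = sin φ₁ sin φ₂ + cos φ₁ cos φ₂ cos Δλ, the central angle is δ ≈ 2.431 rad (139.3°).
Interpolate at f = 3/8 with slerp weights a = sin((1−f)δ)/sin δ ≈ 1.532, b = sin(fδ)/sin δ ≈ 1.213.
p = a·p₁ + b·p₂ ≈ (-0.519, 0.560, 0.646); φ = arcsin(p_z) ≈ 40.24°, λ = atan2(p_y, p_x) ≈ 132.80°.

≈ (40°N, 133°E)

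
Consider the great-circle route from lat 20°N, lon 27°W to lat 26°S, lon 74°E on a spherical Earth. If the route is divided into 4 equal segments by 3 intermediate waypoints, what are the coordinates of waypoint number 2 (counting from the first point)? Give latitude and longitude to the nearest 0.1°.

≈ lat 4.7°S, lon 22.0°E

The haversine formula gives a central angle δ ≈ 1.887 rad (108.1°) between the endpoints.
Interpolate at f = 2/4 with slerp weights a = sin((1−f)δ)/sin δ ≈ 0.852, b = sin(fδ)/sin δ ≈ 0.852.
p = a·p₁ + b·p₂ ≈ (0.924, 0.373, -0.082); φ = arcsin(p_z) ≈ -4.71°, λ = atan2(p_y, p_x) ≈ 21.95°.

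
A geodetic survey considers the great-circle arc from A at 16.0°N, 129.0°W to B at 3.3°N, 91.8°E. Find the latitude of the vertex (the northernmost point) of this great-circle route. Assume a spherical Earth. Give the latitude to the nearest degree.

≈ 27°N

The great circle lies in the plane with unit normal n̂ = (p₁ × p₂)/|p₁ × p₂|.
Here n̂_z ≈ -0.891; the vertex latitude is φ_max = arccos|n̂_z| ≈ 27.0°.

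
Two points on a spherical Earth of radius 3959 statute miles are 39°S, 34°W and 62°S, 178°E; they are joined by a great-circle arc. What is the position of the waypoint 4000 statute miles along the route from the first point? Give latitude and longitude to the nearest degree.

≈ 76°S, 149°W

Convert each endpoint to a unit vector on the sphere (x = cos φ cos λ, y = cos φ sin λ, z = sin φ).
The central angle between the endpoints is δ = arccos(p₁·p₂) ≈ 1.322 rad (75.7°). The total great-circle distance is δ·R ≈ 1.322 × 3959 ≈ 5234 mi, so the target fraction is f = 4000/5234 ≈ 0.764.
Interpolate at f ≈ 0.764 with slerp weights a = sin((1−f)δ)/sin δ ≈ 0.316, b = sin(fδ)/sin δ ≈ 0.874.
p = a·p₁ + b·p₂ ≈ (-0.206, -0.123, -0.971); φ = arcsin(p_z) ≈ -76.10°, λ = atan2(p_y, p_x) ≈ -149.15°.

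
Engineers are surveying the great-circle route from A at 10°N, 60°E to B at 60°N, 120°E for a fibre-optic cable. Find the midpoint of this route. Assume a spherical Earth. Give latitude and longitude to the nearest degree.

≈ 38°N, 79°E

The haversine formula gives a central angle δ ≈ 1.163 rad (66.6°) between the endpoints.
Interpolate at f = 1/2 with slerp weights a = sin((1−f)δ)/sin δ ≈ 0.598, b = sin(fδ)/sin δ ≈ 0.598.
p = a·p₁ + b·p₂ ≈ (0.145, 0.769, 0.622); φ = arcsin(p_z) ≈ 38.47°, λ = atan2(p_y, p_x) ≈ 79.32°.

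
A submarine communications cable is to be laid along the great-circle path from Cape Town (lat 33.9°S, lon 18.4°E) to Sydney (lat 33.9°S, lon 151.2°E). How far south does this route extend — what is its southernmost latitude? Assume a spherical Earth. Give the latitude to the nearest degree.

The great circle lies in the plane with unit normal n̂ = (p₁ × p₂)/|p₁ × p₂|.
Here n̂_z ≈ +0.512; the vertex latitude is φ_max = arccos|n̂_z| ≈ 59.2°.
Check via Clairaut: cos φ_max = |cos φ₁| · sin C = cos(33.9°)·sin(141.9°) ≈ 0.512, again giving ≈ 59.2°.

≈ 59°S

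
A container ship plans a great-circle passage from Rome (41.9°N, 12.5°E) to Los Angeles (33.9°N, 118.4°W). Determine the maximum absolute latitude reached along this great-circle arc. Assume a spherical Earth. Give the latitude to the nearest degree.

The great circle lies in the plane with unit normal n̂ = (p₁ × p₂)/|p₁ × p₂|.
Here n̂_z ≈ -0.467; the vertex latitude is φ_max = arccos|n̂_z| ≈ 62.1°.
Check via Clairaut: cos φ_max = |cos φ₁| · sin C = cos(41.9°)·sin(38.9°) ≈ 0.467, again giving ≈ 62.1°.

≈ 62°N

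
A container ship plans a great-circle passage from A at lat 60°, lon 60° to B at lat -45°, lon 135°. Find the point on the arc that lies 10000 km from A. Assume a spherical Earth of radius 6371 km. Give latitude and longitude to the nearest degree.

≈ lat -17°, lon 117°

The haversine formula gives a central angle δ ≈ 2.119 rad (121.4°) between the endpoints. The total great-circle distance is δ·R ≈ 2.119 × 6371 ≈ 13498 km, so the target fraction is f = 10000/13498 ≈ 0.741.
Interpolate at f ≈ 0.741 with slerp weights a = sin((1−f)δ)/sin δ ≈ 0.611, b = sin(fδ)/sin δ ≈ 1.171.
p = a·p₁ + b·p₂ ≈ (-0.433, 0.850, -0.299); φ = arcsin(p_z) ≈ -17.39°, λ = atan2(p_y, p_x) ≈ 116.98°.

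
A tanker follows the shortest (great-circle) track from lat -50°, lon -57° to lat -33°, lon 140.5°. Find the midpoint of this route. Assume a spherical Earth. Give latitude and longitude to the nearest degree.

The haversine formula gives a central angle δ ≈ 1.668 rad (95.6°) between the endpoints.
Interpolate at f = 1/2 with slerp weights a = sin((1−f)δ)/sin δ ≈ 0.744, b = sin(fδ)/sin δ ≈ 0.744.
p = a·p₁ + b·p₂ ≈ (-0.221, -0.004, -0.975); φ = arcsin(p_z) ≈ -77.23°, λ = atan2(p_y, p_x) ≈ -178.91°.

≈ lat -77°, lon -179°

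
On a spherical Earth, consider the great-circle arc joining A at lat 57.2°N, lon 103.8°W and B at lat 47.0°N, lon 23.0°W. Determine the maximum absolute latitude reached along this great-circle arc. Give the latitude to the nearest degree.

The great circle lies in the plane with unit normal n̂ = (p₁ × p₂)/|p₁ × p₂|.
Here n̂_z ≈ +0.494; the vertex latitude is φ_max = arccos|n̂_z| ≈ 60.4°.
Check via Clairaut: cos φ_max = |cos φ₁| · sin C = cos(57.2°)·sin(65.7°) ≈ 0.494, again giving ≈ 60.4°.

≈ 60°N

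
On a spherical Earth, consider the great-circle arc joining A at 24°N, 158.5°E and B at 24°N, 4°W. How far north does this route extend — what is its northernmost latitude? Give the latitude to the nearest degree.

The great circle lies in the plane with unit normal n̂ = (p₁ × p₂)/|p₁ × p₂|.
Here n̂_z ≈ -0.323; the vertex latitude is φ_max = arccos|n̂_z| ≈ 71.1°.

≈ 71°N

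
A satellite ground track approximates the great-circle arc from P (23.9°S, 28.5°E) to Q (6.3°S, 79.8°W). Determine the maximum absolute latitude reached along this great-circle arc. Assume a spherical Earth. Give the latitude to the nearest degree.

The great circle lies in the plane with unit normal n̂ = (p₁ × p₂)/|p₁ × p₂|.
Here n̂_z ≈ -0.889; the vertex latitude is φ_max = arccos|n̂_z| ≈ 27.3°.

≈ 27°S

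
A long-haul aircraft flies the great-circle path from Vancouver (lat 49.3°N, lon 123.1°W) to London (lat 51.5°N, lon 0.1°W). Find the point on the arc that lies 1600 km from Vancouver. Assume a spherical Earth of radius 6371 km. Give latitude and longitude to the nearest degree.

The haversine formula gives a central angle δ ≈ 1.189 rad (68.1°) between the endpoints. The total great-circle distance is δ·R ≈ 1.189 × 6371 ≈ 7578 km, so the target fraction is f = 1600/7578 ≈ 0.211.
Interpolate at f ≈ 0.211 with slerp weights a = sin((1−f)δ)/sin δ ≈ 0.869, b = sin(fδ)/sin δ ≈ 0.268.
p = a·p₁ + b·p₂ ≈ (-0.143, -0.475, 0.868); φ = arcsin(p_z) ≈ 60.27°, λ = atan2(p_y, p_x) ≈ -106.73°.

≈ lat 60°N, lon 107°W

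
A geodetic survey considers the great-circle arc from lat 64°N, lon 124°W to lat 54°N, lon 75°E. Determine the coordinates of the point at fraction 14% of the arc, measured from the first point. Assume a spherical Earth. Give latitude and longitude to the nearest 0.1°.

Convert each endpoint to a unit vector on the sphere (x = cos φ cos λ, y = cos φ sin λ, z = sin φ).
The central angle between the endpoints is δ = arccos(p₁·p₂) ≈ 1.066 rad (61.1°).
Interpolate at f = 0.14 with slerp weights a = sin((1−f)δ)/sin δ ≈ 0.907, b = sin(fδ)/sin δ ≈ 0.170.
p = a·p₁ + b·p₂ ≈ (-0.196, -0.233, 0.952); φ = arcsin(p_z) ≈ 72.25°, λ = atan2(p_y, p_x) ≈ -130.12°.

≈ lat 72.3°N, lon 130.1°W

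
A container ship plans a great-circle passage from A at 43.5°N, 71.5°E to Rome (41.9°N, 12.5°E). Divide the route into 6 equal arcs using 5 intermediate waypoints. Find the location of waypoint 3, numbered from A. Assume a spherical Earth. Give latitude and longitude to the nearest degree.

≈ 47°N, 42°E

Convert each endpoint to a unit vector on the sphere (x = cos φ cos λ, y = cos φ sin λ, z = sin φ).
The central angle between the endpoints is δ = arccos(p₁·p₂) ≈ 0.741 rad (42.5°).
Interpolate at f = 3/6 with slerp weights a = sin((1−f)δ)/sin δ ≈ 0.536, b = sin(fδ)/sin δ ≈ 0.536.
p = a·p₁ + b·p₂ ≈ (0.513, 0.455, 0.727); φ = arcsin(p_z) ≈ 46.67°, λ = atan2(p_y, p_x) ≈ 41.58°.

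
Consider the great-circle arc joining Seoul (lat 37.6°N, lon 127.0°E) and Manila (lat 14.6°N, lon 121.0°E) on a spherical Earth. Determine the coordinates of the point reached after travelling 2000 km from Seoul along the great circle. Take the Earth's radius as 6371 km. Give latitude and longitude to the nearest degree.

Write both endpoints as unit vectors p₁, p₂ with components (cos φ cos λ, cos φ sin λ, sin φ).
The central angle between the endpoints is δ = arccos(p₁·p₂) ≈ 0.412 rad (23.6°). The total great-circle distance is δ·R ≈ 0.412 × 6371 ≈ 2625 km, so the target fraction is f = 2000/2625 ≈ 0.762.
Interpolate at f ≈ 0.762 with slerp weights a = sin((1−f)δ)/sin δ ≈ 0.245, b = sin(fδ)/sin δ ≈ 0.771.
p = a·p₁ + b·p₂ ≈ (-0.501, 0.794, 0.344); φ = arcsin(p_z) ≈ 20.10°, λ = atan2(p_y, p_x) ≈ 122.24°.

≈ lat 20°N, lon 122°E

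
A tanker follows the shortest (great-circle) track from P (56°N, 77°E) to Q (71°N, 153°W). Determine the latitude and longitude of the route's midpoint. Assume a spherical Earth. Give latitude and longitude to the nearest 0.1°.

≈ (76.4°N, 112.5°E)

From cos δ = sin φ₁ sin φ₂ + cos φ₁ cos φ₂ cos Δλ, the central angle is δ ≈ 0.841 rad (48.2°).
Interpolate at f = 1/2 with slerp weights a = sin((1−f)δ)/sin δ ≈ 0.548, b = sin(fδ)/sin δ ≈ 0.548.
p = a·p₁ + b·p₂ ≈ (-0.090, 0.217, 0.972); φ = arcsin(p_z) ≈ 76.39°, λ = atan2(p_y, p_x) ≈ 112.48°.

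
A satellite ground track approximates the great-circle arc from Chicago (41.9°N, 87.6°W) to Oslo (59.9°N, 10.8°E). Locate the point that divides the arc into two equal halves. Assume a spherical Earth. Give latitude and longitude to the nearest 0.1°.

Write both endpoints as unit vectors p₁, p₂ with components (cos φ cos λ, cos φ sin λ, sin φ).
The central angle between the endpoints is δ = arccos(p₁·p₂) ≈ 1.020 rad (58.4°).
Interpolate at f = 1/2 with slerp weights a = sin((1−f)δ)/sin δ ≈ 0.573, b = sin(fδ)/sin δ ≈ 0.573.
p = a·p₁ + b·p₂ ≈ (0.300, -0.372, 0.878); φ = arcsin(p_z) ≈ 61.44°, λ = atan2(p_y, p_x) ≈ -51.12°.

≈ (61.4°N, 51.1°W)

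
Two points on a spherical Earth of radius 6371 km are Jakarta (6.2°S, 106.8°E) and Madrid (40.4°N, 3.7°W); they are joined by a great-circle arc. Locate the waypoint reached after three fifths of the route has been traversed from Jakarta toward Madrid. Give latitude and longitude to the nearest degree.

≈ (33°N, 51°E)

Convert each endpoint to a unit vector on the sphere (x = cos φ cos λ, y = cos φ sin λ, z = sin φ).
The central angle between the endpoints is δ = arccos(p₁·p₂) ≈ 1.913 rad (109.6°).
Interpolate at f = 3/5 with slerp weights a = sin((1−f)δ)/sin δ ≈ 0.735, b = sin(fδ)/sin δ ≈ 0.968.
p = a·p₁ + b·p₂ ≈ (0.524, 0.652, 0.548); φ = arcsin(p_z) ≈ 33.22°, λ = atan2(p_y, p_x) ≈ 51.20°.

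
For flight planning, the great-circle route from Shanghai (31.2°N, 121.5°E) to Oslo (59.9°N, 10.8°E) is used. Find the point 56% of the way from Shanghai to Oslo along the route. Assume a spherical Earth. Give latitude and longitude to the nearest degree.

≈ 61°N, 79°E

Write both endpoints as unit vectors p₁, p₂ with components (cos φ cos λ, cos φ sin λ, sin φ).
The central angle between the endpoints is δ = arccos(p₁·p₂) ≈ 1.270 rad (72.8°).
Interpolate at f = 0.56 with slerp weights a = sin((1−f)δ)/sin δ ≈ 0.555, b = sin(fδ)/sin δ ≈ 0.683.
p = a·p₁ + b·p₂ ≈ (0.089, 0.469, 0.879); φ = arcsin(p_z) ≈ 61.49°, λ = atan2(p_y, p_x) ≈ 79.30°.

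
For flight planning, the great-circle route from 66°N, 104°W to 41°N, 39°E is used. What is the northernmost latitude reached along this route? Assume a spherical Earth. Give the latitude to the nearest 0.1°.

The great circle lies in the plane with unit normal n̂ = (p₁ × p₂)/|p₁ × p₂|.
Here n̂_z ≈ +0.198; the vertex latitude is φ_max = arccos|n̂_z| ≈ 78.6°.

≈ 78.6°N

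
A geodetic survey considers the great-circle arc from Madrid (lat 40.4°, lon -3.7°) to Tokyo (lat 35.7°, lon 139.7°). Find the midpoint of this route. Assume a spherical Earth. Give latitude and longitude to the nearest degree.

≈ lat 68°, lon 74°

The haversine formula gives a central angle δ ≈ 1.689 rad (96.8°) between the endpoints.
Interpolate at f = 1/2 with slerp weights a = sin((1−f)δ)/sin δ ≈ 0.753, b = sin(fδ)/sin δ ≈ 0.753.
p = a·p₁ + b·p₂ ≈ (0.106, 0.359, 0.927); φ = arcsin(p_z) ≈ 68.05°, λ = atan2(p_y, p_x) ≈ 73.55°.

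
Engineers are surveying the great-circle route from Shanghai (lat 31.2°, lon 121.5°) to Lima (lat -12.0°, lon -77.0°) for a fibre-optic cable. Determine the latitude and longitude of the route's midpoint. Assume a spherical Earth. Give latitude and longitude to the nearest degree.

≈ lat 44°, lon -135°

The haversine formula gives a central angle δ ≈ 2.693 rad (154.3°) between the endpoints.
Interpolate at f = 1/2 with slerp weights a = sin((1−f)δ)/sin δ ≈ 2.249, b = sin(fδ)/sin δ ≈ 2.249.
p = a·p₁ + b·p₂ ≈ (-0.510, -0.503, 0.697); φ = arcsin(p_z) ≈ 44.22°, λ = atan2(p_y, p_x) ≈ -135.40°.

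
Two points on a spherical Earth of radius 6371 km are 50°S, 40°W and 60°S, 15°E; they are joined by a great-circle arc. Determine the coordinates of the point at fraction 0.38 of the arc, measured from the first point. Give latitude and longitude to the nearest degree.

Write both endpoints as unit vectors p₁, p₂ with components (cos φ cos λ, cos φ sin λ, sin φ).
The central angle between the endpoints is δ = arccos(p₁·p₂) ≈ 0.559 rad (32.0°).
Interpolate at f = 0.38 with slerp weights a = sin((1−f)δ)/sin δ ≈ 0.641, b = sin(fδ)/sin δ ≈ 0.398.
p = a·p₁ + b·p₂ ≈ (0.507, -0.213, -0.835); φ = arcsin(p_z) ≈ -56.61°, λ = atan2(p_y, p_x) ≈ -22.79°.

≈ 57°S, 23°W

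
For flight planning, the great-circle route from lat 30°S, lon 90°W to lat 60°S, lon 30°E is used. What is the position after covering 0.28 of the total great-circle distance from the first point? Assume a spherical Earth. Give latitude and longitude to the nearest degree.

≈ lat 49°S, lon 76°W

Write both endpoints as unit vectors p₁, p₂ with components (cos φ cos λ, cos φ sin λ, sin φ).
The central angle between the endpoints is δ = arccos(p₁·p₂) ≈ 1.353 rad (77.5°).
Interpolate at f = 0.28 with slerp weights a = sin((1−f)δ)/sin δ ≈ 0.847, b = sin(fδ)/sin δ ≈ 0.379.
p = a·p₁ + b·p₂ ≈ (0.164, -0.639, -0.752); φ = arcsin(p_z) ≈ -48.72°, λ = atan2(p_y, p_x) ≈ -75.61°.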